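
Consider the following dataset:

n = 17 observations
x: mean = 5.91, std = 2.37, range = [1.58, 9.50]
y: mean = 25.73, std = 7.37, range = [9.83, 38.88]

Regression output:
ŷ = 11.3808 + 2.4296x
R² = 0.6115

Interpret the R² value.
About 61.15% of the variability in y is accounted for by the regression on x (R² = 0.6115) — a moderate linear fit.

R² (coefficient of determination) measures the proportion of variance in y explained by the regression model.

Here R² = 0.6115:
- Explained: 61.15% of the variation in y
- Unexplained (residual): 100% − 61.15% = 38.85%
- Rule of thumb (below 0.3 weak; 0.3 to below 0.7 moderate; 0.7 and above strong) → moderate

Note: R² never decreases when predictors are added, so it should not be used alone to compare models of different size.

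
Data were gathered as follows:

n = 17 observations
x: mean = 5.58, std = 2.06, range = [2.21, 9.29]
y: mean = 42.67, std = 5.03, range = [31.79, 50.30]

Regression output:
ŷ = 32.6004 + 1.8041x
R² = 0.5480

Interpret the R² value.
The model explains 54.80% of the variance in y (R² = 0.5480), leaving 45.20% unexplained; the fit is moderate.

R² = 1 − SS_res/SS_tot compares the residual scatter to the total scatter of y about its mean.

Here R² = 0.5480:
- Explained: 54.80% of the variation in y
- Unexplained (residual): 100% − 54.80% = 45.20%
- Rule of thumb (below 0.3 weak; 0.3 to below 0.7 moderate; 0.7 and above strong) → moderate

Note: R² never decreases when predictors are added, so it should not be used alone to compare models of different size.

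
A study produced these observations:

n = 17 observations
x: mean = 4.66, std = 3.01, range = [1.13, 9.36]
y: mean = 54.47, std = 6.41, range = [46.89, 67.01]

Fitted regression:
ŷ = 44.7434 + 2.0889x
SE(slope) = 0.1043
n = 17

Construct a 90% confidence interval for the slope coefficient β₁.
The 90% CI for β₁ is (1.9061, 2.2717)

Confidence interval for the slope:

The 90% CI for β₁ is: β̂₁ ± t*(α/2, n-2) × SE(β̂₁)

Step 1: Find critical t-value
- Confidence level = 0.9
- Degrees of freedom = n - 2 = 17 - 2 = 15
- t*(α/2, 15) = 1.7531

Step 2: Calculate margin of error
Margin = 1.7531 × 0.1043 = 0.1828

Step 3: Construct interval
CI = 2.0889 ± 0.1828
CI = (1.9061, 2.2717)

Interpretation: We are 90% confident that the true slope β₁ lies between 1.9061 and 2.2717.
Both endpoints are positive, so the data support a genuinely positive slope at this confidence level.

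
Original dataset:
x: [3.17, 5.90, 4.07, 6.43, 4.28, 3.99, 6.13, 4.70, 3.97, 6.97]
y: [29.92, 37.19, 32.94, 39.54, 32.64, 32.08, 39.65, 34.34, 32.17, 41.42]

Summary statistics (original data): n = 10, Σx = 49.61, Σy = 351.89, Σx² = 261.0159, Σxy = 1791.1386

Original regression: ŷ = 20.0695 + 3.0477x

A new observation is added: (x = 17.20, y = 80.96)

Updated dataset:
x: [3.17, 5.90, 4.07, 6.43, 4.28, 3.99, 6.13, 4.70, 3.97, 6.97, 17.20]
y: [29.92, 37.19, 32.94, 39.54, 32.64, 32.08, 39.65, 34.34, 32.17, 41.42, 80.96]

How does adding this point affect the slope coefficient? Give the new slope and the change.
Adding the point moves β₁ from 3.0477 to 3.6715, i.e. it increases by 0.6238 (+20.5%).

x = 17.20 lies well outside the original x-range [3.17, 6.97] (x̄ ≈ 4.96), so this observation has high leverage and can move the slope substantially.

Step 1: Update the sums with the new point (n goes from 10 to 11)
Σx  = 49.61 + 17.20 = 66.81
Σy  = 351.89 + 80.96 = 432.85
Σx² = 261.0159 + 17.20² = 261.0159 + 295.8400 = 556.8559
Σxy = 1791.1386 + 17.20×80.96 = 1791.1386 + 1392.5120 = 3183.6506

Step 2: Recompute the slope with b₁ = (nΣxy − ΣxΣy) / (nΣx² − (Σx)²)
Numerator   = 11×3183.6506 − 66.81×432.85 = 35020.1566 − 28918.7085 = 6101.4481
Denominator = 11×556.8559 − 66.81² = 6125.4149 − 4463.5761 = 1661.8388
b₁(new) = 6101.4481 / 1661.8388 = 3.6715

(Same formula on the original sums: (10×1791.1386 − 49.61×351.89) / (10×261.0159 − 49.61²) = 454.1231 / 149.0069 = 3.0477, matching the given fit.)

Step 3: Change in slope
Δβ₁ = 3.6715 − 3.0477 = +0.6238
Relative change = +0.6238 / 3.0477 × 100% = +20.5%
→ the slope increases when the point is added.

Because the point sits above the extension of the original line at a high-leverage x, it tilts the fit up.
In practice: refit with and without it and report both if conclusions differ; examine leverage (hᵢ) and Cook's distance rather than deleting it automatically.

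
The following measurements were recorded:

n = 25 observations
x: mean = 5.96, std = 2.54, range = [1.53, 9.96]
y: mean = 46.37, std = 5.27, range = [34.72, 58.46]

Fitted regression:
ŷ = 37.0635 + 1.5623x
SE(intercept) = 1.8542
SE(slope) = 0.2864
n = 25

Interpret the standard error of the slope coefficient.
SE(slope) = 0.2864 measures the uncertainty in the estimated slope. The coefficient is estimated precisely (SE/|β̂₁| = 18.3%).

SE(β̂₁) = s / √Sxx, where s is the residual standard deviation and Sxx = Σ(x − x̄)². It is the yardstick for how far β̂₁ = 1.5623 could plausibly be from the true slope.

Relative precision:
- SE / |β̂₁| = 0.2864 / 1.5623 = 18.3%
- Rule of thumb (under 20%: precise; 20% to under 50%: moderately precise; 50% or more: imprecise) → precise

Rough 95% range (±2 SE): 1.5623 ± 0.5728 → (0.9895, 2.1351).

What drives SE(β̂₁): wider spread of x values → smaller SE.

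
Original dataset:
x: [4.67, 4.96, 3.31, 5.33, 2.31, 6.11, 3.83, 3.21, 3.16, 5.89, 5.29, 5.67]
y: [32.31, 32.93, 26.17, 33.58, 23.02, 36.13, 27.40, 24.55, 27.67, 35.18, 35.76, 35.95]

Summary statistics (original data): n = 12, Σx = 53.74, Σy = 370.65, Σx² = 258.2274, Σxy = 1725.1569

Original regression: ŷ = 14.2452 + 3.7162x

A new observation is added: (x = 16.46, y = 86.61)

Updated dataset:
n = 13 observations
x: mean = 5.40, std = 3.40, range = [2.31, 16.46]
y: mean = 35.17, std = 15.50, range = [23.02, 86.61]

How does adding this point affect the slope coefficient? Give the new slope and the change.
Adding the point moves β₁ from 3.7162 to 4.5413, i.e. it increases by 0.8251 (+22.2%).

The new point has HIGH LEVERAGE: x = 16.46 is far from the original mean x̄ = 53.74/12 ≈ 4.48 (original range [2.31, 6.11]).

Step 1: Update the sums with the new point (n goes from 12 to 13)
Σx  = 53.74 + 16.46 = 70.20
Σy  = 370.65 + 86.61 = 457.26
Σx² = 258.2274 + 16.46² = 258.2274 + 270.9316 = 529.1590
Σxy = 1725.1569 + 16.46×86.61 = 1725.1569 + 1425.6006 = 3150.7575

Step 2: Recompute the slope with b₁ = (nΣxy − ΣxΣy) / (nΣx² − (Σx)²)
Numerator   = 13×3150.7575 − 70.20×457.26 = 40959.8475 − 32099.6520 = 8860.1955
Denominator = 13×529.1590 − 70.20² = 6879.0670 − 4928.0400 = 1951.0270
b₁(new) = 8860.1955 / 1951.0270 = 4.5413

(Same formula on the original sums: (12×1725.1569 − 53.74×370.65) / (12×258.2274 − 53.74²) = 783.1518 / 210.7412 = 3.7162, matching the given fit.)

Step 3: Change in slope
Δβ₁ = 4.5413 − 3.7162 = +0.8251
Relative change = +0.8251 / 3.7162 × 100% = +22.2%
→ the slope increases when the point is added.

A high-leverage point only changes the slope if it is off the original line; here y = 86.61 is above the original trend, so the slope increases.
In practice: check such a point for data-entry or measurement error.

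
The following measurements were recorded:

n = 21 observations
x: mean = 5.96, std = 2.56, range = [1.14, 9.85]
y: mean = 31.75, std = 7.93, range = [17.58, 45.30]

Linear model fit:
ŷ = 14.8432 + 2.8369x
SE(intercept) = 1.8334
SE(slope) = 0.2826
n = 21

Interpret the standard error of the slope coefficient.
The slope 2.8369 is pinned down to within about ±0.2826 (one SE) by these data — relative uncertainty 10.0%, i.e. precise.

SE(β̂₁) = s / √Sxx, where s is the residual standard deviation and Sxx = Σ(x − x̄)². It is the yardstick for how far β̂₁ = 2.8369 could plausibly be from the true slope.

Relative precision:
- SE / |β̂₁| = 0.2826 / 2.8369 = 10.0%
- Rule of thumb (under 20%: precise; 20% to under 50%: moderately precise; 50% or more: imprecise) → precise

Rough 95% range (±2 SE): 2.8369 ± 0.5652 → (2.2717, 3.4021).

What drives SE(β̂₁): larger n (here n = 21) → smaller SE; more residual scatter → larger SE; wider spread of x values → smaller SE.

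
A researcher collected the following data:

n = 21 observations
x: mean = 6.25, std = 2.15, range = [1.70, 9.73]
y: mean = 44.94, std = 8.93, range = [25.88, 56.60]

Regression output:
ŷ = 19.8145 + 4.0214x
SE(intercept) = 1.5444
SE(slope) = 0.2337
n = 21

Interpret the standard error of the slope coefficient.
SE(slope) = 0.2337 measures the uncertainty in the estimated slope. The coefficient is estimated precisely (SE/|β̂₁| = 5.8%).

SE(β̂₁) = 0.2337 says: if we drew many samples of n = 21 from the same population and refit each time, the fitted slopes would scatter with a standard deviation of roughly 0.2337 around the true β₁.

Relative precision:
- SE / |β̂₁| = 0.2337 / 4.0214 = 5.8%
- Rule of thumb (under 20%: precise; 20% to under 50%: moderately precise; 50% or more: imprecise) → precise

Link to interval estimation: a confidence interval for β₁ is β̂₁ ± t* × 0.2337, so SE sets the half-width per unit of t*.

What drives SE(β̂₁): larger n (here n = 21) → smaller SE; more residual scatter → larger SE; wider spread of x values → smaller SE.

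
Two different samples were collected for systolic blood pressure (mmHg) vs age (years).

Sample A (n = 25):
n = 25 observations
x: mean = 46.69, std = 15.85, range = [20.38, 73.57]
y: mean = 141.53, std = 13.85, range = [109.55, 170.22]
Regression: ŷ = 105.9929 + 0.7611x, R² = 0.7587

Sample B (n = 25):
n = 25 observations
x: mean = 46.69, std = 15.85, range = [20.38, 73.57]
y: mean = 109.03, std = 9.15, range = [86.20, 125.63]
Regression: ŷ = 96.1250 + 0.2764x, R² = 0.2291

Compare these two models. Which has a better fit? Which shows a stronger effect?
Model A has the better fit (R² = 0.7587 vs 0.2291). Model A shows the stronger effect (|β₁| = 0.7611 vs 0.2764).

Model Comparison:

Goodness of fit (R²):
- Model A: R² = 0.7587 → 75.87% of variance in blood pressure explained
- Model B: R² = 0.2291 → 22.91% of variance in blood pressure explained
- 0.7587 > 0.2291 → Model A has the better fit

Strength of effect — compare |β₁|:
- Model A: β₁ = 0.7611 → predicted blood pressure rises 0.7611 mmHg per additional year of age
- Model B: β₁ = 0.2764 → predicted blood pressure rises 0.2764 mmHg per additional year of age
- |0.7611| > |0.2764| → Model A shows the stronger marginal effect

Notes:
- A better fit (higher R²) doesn't necessarily mean a more important relationship.
- R² measures how tightly points cluster around the line; β₁ measures how steep the line is — they answer different questions.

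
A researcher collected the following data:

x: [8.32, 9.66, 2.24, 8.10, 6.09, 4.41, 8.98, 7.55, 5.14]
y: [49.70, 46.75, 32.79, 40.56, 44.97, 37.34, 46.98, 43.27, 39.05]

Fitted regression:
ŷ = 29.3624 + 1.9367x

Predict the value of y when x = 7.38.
ŷ = 43.6552

To predict y for x = 7.38, substitute into the regression equation:

ŷ = 29.3624 + 1.9367 × 7.38
ŷ = 29.3624 + 14.2928
ŷ = 43.6552

This is a point prediction; actual observations scatter around it by roughly the residual standard deviation.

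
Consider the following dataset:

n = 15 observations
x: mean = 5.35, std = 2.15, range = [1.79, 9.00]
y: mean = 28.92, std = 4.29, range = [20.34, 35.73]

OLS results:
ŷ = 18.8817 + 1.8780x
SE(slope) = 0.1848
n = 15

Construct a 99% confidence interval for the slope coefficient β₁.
The 99% CI for β₁ is (1.3213, 2.4347)

Confidence interval for the slope:

The 99% CI for β₁ is: β̂₁ ± t*(α/2, n-2) × SE(β̂₁)

Step 1: Find critical t-value
- Confidence level = 0.99
- Degrees of freedom = n - 2 = 15 - 2 = 13
- t*(α/2, 13) = 3.0123

Step 2: Calculate margin of error
Margin = 3.0123 × 0.1848 = 0.5567

Step 3: Construct interval
CI = 1.8780 ± 0.5567
CI = (1.3213, 2.4347)

Interpretation: We are 99% confident that the true slope β₁ lies between 1.3213 and 2.4347.
Since 0 is outside the interval, a two-sided test at α = 0.01 would reject H₀: β₁ = 0.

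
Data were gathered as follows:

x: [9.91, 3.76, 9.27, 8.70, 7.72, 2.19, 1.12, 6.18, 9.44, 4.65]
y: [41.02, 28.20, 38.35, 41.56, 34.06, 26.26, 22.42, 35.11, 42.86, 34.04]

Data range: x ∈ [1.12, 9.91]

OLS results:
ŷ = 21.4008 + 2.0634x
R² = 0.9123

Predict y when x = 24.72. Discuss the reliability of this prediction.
ŷ = 72.4080 (extrapolation — x = 24.72 lies outside [1.12, 9.91], so reliability is low).

Prediction calculation:
ŷ = 21.4008 + 2.0634 × 24.72
ŷ = 72.4080

Reliability:
- Data range: x ∈ [1.12, 9.91]
- Prediction point: x = 24.72 is 14.81 units above the observed range → this is EXTRAPOLATION, not interpolation

Why that matters here:
- The standard error of prediction grows with (x − x̄)², and x = 24.72 is far from x̄ = 6.29
- The linear relationship may not hold outside the observed range

The R² = 0.9123 only validates the fit within [1.12, 9.91]; treat ŷ = 72.4080 with caution.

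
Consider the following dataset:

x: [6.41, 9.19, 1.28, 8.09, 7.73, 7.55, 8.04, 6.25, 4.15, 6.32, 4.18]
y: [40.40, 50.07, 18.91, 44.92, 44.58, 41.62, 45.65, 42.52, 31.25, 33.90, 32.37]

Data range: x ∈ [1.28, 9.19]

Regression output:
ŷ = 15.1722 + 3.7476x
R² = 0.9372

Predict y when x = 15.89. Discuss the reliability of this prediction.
ŷ = 74.7216, but this is extrapolation (above the data range [1.28, 9.19]) and may be unreliable.

Prediction calculation:
ŷ = 15.1722 + 3.7476 × 15.89
ŷ = 74.7216

Reliability:
- Data range: x ∈ [1.28, 9.19]
- Prediction point: x = 15.89 is 6.70 units above the observed range → this is EXTRAPOLATION, not interpolation

Why that matters here:
- R² describes fit only over the sampled x values; it says nothing about behaviour beyond them
- The linear relationship may not hold outside the observed range
- The standard error of prediction grows with (x − x̄)², and x = 15.89 is far from x̄ = 6.29

The R² = 0.9372 only validates the fit within [1.28, 9.19]; treat ŷ = 74.7216 with caution.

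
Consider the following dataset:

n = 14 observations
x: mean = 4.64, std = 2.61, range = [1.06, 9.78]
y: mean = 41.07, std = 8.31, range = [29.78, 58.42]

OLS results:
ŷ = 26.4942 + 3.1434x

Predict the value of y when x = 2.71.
ŷ = 35.0128

x = 2.71 lies inside the observed range [1.06, 9.78], so the fitted equation applies directly:

ŷ = 26.4942 + 3.1434 × 2.71
ŷ = 26.4942 + 8.5186
ŷ = 35.0128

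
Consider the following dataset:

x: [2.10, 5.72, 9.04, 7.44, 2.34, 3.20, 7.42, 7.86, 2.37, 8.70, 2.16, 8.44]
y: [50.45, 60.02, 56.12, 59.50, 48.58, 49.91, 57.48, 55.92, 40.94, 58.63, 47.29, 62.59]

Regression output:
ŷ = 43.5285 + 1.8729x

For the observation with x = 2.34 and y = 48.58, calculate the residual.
Residual = 0.6689

The residual is the difference between the actual value and the predicted value:

Residual = y - ŷ

Step 1: Calculate predicted value
ŷ = 43.5285 + 1.8729 × 2.34
ŷ = 47.9111

Step 2: Calculate residual
Residual = 48.58 - 47.9111
Residual = 0.6689

Interpretation: the model underestimates the actual value by 0.6689 at this point (positive residual → observation lies above the fitted line).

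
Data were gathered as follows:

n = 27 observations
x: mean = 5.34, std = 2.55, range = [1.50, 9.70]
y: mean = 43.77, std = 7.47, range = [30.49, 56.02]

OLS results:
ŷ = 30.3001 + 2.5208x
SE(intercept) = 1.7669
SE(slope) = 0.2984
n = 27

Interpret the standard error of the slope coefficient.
SE(β̂₁) = 0.2984 is the estimated standard deviation of the slope estimate across repeated samples; relative to β̂₁ = 2.5208 that is 11.8%, a precise estimate.

SE(β̂₁) = s / √Sxx, where s is the residual standard deviation and Sxx = Σ(x − x̄)². It is the yardstick for how far β̂₁ = 2.5208 could plausibly be from the true slope.

Relative precision:
- SE / |β̂₁| = 0.2984 / 2.5208 = 11.8%
- Rule of thumb (under 20%: precise; 20% to under 50%: moderately precise; 50% or more: imprecise) → precise

Rough 95% range (±2 SE): 2.5208 ± 0.5968 → (1.9240, 3.1176).

What drives SE(β̂₁): wider spread of x values → smaller SE.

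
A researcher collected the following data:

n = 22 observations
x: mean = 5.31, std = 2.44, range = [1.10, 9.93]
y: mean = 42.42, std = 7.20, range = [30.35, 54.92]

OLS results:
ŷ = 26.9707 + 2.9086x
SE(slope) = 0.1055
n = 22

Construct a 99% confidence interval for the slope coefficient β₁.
The 99% CI for β₁ is (2.6084, 3.2088)

Confidence interval for the slope:

The 99% CI for β₁ is: β̂₁ ± t*(α/2, n-2) × SE(β̂₁)

Step 1: Find critical t-value
- Confidence level = 0.99
- Degrees of freedom = n - 2 = 22 - 2 = 20
- t*(α/2, 20) = 2.8453

Step 2: Calculate margin of error
Margin = 2.8453 × 0.1055 = 0.3002

Step 3: Construct interval
CI = 2.9086 ± 0.3002
CI = (2.6084, 3.2088)

Interpretation: intervals built this way capture the true β₁ in 99% of repeated samples; here the plausible range for the per-unit effect of x on y is 2.6084 to 3.2088.
The interval does not include 0, suggesting a significant linear relationship.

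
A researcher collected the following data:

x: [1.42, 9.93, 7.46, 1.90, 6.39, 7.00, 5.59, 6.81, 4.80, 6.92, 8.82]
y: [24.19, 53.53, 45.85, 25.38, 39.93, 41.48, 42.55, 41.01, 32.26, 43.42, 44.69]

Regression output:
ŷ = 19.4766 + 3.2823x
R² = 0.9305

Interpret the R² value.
The model explains 93.05% of the variance in y (R² = 0.9305), leaving 6.95% unexplained; the fit is strong.

R² (coefficient of determination) measures the proportion of variance in y explained by the regression model.

Here R² = 0.9305:
- Explained: 93.05% of the variation in y
- Unexplained (residual): 100% − 93.05% = 6.95%
- Rule of thumb (below 0.3 weak; 0.3 to below 0.7 moderate; 0.7 and above strong) → strong

Calculation: R² = 1 − (SS_res / SS_tot), where SS_res is the sum of squared residuals and SS_tot the total sum of squares.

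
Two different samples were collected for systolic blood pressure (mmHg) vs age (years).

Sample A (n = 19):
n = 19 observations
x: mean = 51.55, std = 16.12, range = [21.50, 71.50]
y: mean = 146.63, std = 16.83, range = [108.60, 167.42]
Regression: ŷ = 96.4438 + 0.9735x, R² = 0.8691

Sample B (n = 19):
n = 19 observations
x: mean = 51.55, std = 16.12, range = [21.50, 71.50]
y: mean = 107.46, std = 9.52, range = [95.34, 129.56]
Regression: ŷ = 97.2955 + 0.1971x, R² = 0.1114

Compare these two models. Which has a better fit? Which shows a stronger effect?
Model A has the better fit (R² = 0.8691 vs 0.1114). Model A shows the stronger effect (|β₁| = 0.9735 vs 0.1971).

Model Comparison:

Goodness of fit (R²):
- Model A: R² = 0.8691 → 86.91% of variance in blood pressure explained
- Model B: R² = 0.1114 → 11.14% of variance in blood pressure explained
- 0.8691 > 0.1114 → Model A has the better fit

Effect size (slope magnitude):
- Model A: β₁ = 0.9735 → predicted blood pressure rises 0.9735 mmHg per additional year of age
- Model B: β₁ = 0.1971 → predicted blood pressure rises 0.1971 mmHg per additional year of age
- |0.9735| > |0.1971| → Model A shows the stronger marginal effect

Note: A better fit (higher R²) doesn't necessarily mean a more important relationship.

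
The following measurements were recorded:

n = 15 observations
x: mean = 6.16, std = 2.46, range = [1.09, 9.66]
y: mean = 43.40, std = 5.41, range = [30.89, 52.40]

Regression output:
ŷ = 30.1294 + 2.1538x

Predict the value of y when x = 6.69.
ŷ = 44.5383

To predict y for x = 6.69, substitute into the regression equation:

ŷ = 30.1294 + 2.1538 × 6.69
ŷ = 30.1294 + 14.4089
ŷ = 44.5383

This is a point prediction; actual observations scatter around it by roughly the residual standard deviation.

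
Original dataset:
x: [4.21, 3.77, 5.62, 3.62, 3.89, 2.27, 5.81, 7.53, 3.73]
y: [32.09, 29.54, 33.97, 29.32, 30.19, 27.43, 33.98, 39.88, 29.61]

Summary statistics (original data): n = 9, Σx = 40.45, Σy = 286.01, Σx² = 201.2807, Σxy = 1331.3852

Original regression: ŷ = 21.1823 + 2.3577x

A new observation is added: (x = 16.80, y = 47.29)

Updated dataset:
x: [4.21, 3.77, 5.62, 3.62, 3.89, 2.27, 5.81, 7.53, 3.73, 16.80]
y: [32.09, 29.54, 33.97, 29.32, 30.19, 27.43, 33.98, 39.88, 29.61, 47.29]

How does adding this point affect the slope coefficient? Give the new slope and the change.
New slope β₁ = 1.3977 versus 2.3577 before: a change of -0.9600 (-40.7%).

x = 16.80 lies well outside the original x-range [2.27, 7.53] (x̄ ≈ 4.49), so this observation has high leverage and can move the slope substantially.

Step 1: Update the sums with the new point (n goes from 9 to 10)
Σx  = 40.45 + 16.80 = 57.25
Σy  = 286.01 + 47.29 = 333.30
Σx² = 201.2807 + 16.80² = 201.2807 + 282.2400 = 483.5207
Σxy = 1331.3852 + 16.80×47.29 = 1331.3852 + 794.4720 = 2125.8572

Step 2: Recompute the slope with b₁ = (nΣxy − ΣxΣy) / (nΣx² − (Σx)²)
Numerator   = 10×2125.8572 − 57.25×333.30 = 21258.5720 − 19081.4250 = 2177.1470
Denominator = 10×483.5207 − 57.25² = 4835.2070 − 3277.5625 = 1557.6445
b₁(new) = 2177.1470 / 1557.6445 = 1.3977

(Same formula on the original sums: (9×1331.3852 − 40.45×286.01) / (9×201.2807 − 40.45²) = 413.3623 / 175.3238 = 2.3577, matching the given fit.)

Step 3: Change in slope
Δβ₁ = 1.3977 − 2.3577 = -0.9600
Relative change = -0.9600 / 2.3577 × 100% = -40.7%
→ the slope decreases when the point is added.

Because the point sits below the extension of the original line at a high-leverage x, it tilts the fit down.
In practice: check such a point for data-entry or measurement error; refit with and without it and report both if conclusions differ.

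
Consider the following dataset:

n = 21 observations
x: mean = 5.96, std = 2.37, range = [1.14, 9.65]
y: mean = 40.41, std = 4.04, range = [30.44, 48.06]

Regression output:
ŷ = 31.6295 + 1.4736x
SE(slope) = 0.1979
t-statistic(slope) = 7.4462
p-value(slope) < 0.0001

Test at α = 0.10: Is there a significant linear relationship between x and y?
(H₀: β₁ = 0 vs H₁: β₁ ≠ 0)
p-value < 0.0001 < α = 0.10, so we reject H₀. The relationship is significant.

Hypothesis test for the slope coefficient:

H₀: β₁ = 0 (no linear relationship)
H₁: β₁ ≠ 0 (linear relationship exists)

Test statistic: t = β̂₁ / SE(β̂₁) = 1.4736 / 0.1979 = 7.4462

p < 0.0001: how often a slope estimate this far from 0 (in SE units) would arise by chance if β₁ were truly 0.

Decision rule: reject H₀ if p-value < α.
p-value < 0.0001 < α = 0.10 → reject H₀.

At α = 0.10 the data do provide convincing evidence of a nonzero slope.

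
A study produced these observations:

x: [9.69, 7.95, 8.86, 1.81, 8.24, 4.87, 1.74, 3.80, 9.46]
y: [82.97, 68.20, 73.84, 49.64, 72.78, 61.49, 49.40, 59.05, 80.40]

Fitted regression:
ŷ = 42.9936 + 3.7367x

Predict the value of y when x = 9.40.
ŷ = 78.1186

To predict y for x = 9.40, substitute into the regression equation:

ŷ = 42.9936 + 3.7367 × 9.40
ŷ = 42.9936 + 35.1250
ŷ = 78.1186

This is the fitted mean response at that x — an individual observation would come with a wider prediction interval.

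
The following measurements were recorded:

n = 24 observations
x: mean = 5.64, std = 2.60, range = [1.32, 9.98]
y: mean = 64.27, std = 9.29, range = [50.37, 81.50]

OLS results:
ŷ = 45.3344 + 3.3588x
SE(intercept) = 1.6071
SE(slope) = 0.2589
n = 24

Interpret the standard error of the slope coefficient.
The slope 3.3588 is pinned down to within about ±0.2589 (one SE) by these data — relative uncertainty 7.7%, i.e. precise.

SE(β̂₁) = 0.2589 says: if we drew many samples of n = 24 from the same population and refit each time, the fitted slopes would scatter with a standard deviation of roughly 0.2589 around the true β₁.

Relative precision:
- SE / |β̂₁| = 0.2589 / 3.3588 = 7.7%
- Rule of thumb (under 20%: precise; 20% to under 50%: moderately precise; 50% or more: imprecise) → precise

Link to the t-test: t = β̂₁ / SE(β̂₁) = 3.3588 / 0.2589 = 12.9733, the statistic for H₀: β₁ = 0.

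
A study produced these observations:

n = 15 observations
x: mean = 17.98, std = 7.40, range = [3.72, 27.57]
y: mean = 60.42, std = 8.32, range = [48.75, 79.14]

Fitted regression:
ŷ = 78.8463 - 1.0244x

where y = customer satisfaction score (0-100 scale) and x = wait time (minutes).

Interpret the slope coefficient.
On average, satisfaction score is about 1.0244 points lower for every extra minute of wait time.

β₁ = -1.0244 is the change in predicted satisfaction score (points) per additional minute of wait time.

Interpretation:
- Wait time up by 1 minute → predicted satisfaction score decreases by 1.0244 points
- The effect is assumed constant over the observed range of x (linearity)

(β₀ = 78.8463 is the fitted value at x = 0 and is not part of the slope interpretation.)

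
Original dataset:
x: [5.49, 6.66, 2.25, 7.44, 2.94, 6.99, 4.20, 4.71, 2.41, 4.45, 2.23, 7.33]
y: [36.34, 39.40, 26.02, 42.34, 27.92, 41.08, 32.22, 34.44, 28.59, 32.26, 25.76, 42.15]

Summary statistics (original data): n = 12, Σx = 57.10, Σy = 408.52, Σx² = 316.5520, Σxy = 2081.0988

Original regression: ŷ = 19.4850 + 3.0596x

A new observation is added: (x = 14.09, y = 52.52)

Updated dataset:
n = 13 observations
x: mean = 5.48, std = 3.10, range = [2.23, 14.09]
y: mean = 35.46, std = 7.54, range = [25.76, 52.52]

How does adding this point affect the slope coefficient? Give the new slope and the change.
New slope β₁ = 2.3666 versus 3.0596 before: a change of -0.6930 (-22.7%).

x = 14.09 lies well outside the original x-range [2.23, 7.44] (x̄ ≈ 4.76), so this observation has high leverage and can move the slope substantially.

Step 1: Update the sums with the new point (n goes from 12 to 13)
Σx  = 57.10 + 14.09 = 71.19
Σy  = 408.52 + 52.52 = 461.04
Σx² = 316.5520 + 14.09² = 316.5520 + 198.5281 = 515.0801
Σxy = 2081.0988 + 14.09×52.52 = 2081.0988 + 740.0068 = 2821.1056

Step 2: Recompute the slope with b₁ = (nΣxy − ΣxΣy) / (nΣx² − (Σx)²)
Numerator   = 13×2821.1056 − 71.19×461.04 = 36674.3728 − 32821.4376 = 3852.9352
Denominator = 13×515.0801 − 71.19² = 6696.0413 − 5068.0161 = 1628.0252
b₁(new) = 3852.9352 / 1628.0252 = 2.3666

(Same formula on the original sums: (12×2081.0988 − 57.10×408.52) / (12×316.5520 − 57.10²) = 1646.6936 / 538.2140 = 3.0596, matching the given fit.)

Step 3: Change in slope
Δβ₁ = 2.3666 − 3.0596 = -0.6930
Relative change = -0.6930 / 3.0596 × 100% = -22.7%
→ the slope decreases when the point is added.

A high-leverage point only changes the slope if it is off the original line; here y = 52.52 is below the original trend, so the slope decreases.
In practice: examine leverage (hᵢ) and Cook's distance rather than deleting it automatically; investigate whether it comes from the same population as the rest of the sample.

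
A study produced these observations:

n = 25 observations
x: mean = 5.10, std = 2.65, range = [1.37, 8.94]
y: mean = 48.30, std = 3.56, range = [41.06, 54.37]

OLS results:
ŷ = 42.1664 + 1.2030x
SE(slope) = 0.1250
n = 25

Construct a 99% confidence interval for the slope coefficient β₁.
The 99% CI for β₁ is (0.8521, 1.5539)

Confidence interval for the slope:

The 99% CI for β₁ is: β̂₁ ± t*(α/2, n-2) × SE(β̂₁)

Step 1: Find critical t-value
- Confidence level = 0.99
- Degrees of freedom = n - 2 = 25 - 2 = 23
- t*(α/2, 23) = 2.8073

Step 2: Calculate margin of error
Margin = 2.8073 × 0.1250 = 0.3509

Step 3: Construct interval
CI = 1.2030 ± 0.3509
CI = (0.8521, 1.5539)

Interpretation: intervals built this way capture the true β₁ in 99% of repeated samples; here the plausible range for the per-unit effect of x on y is 0.8521 to 1.5539.
The interval does not include 0, suggesting a significant linear relationship.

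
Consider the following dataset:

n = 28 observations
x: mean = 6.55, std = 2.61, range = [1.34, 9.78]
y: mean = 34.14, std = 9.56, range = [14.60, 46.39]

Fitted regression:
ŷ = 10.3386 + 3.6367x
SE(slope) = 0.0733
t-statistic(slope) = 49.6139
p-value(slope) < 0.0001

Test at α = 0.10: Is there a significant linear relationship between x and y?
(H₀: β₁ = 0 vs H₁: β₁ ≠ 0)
Since p-value < 0.0001 < α = 0.10, reject H₀ — the slope is significantly different from 0.

Hypothesis test for the slope coefficient:

H₀: β₁ = 0 (no linear relationship)
H₁: β₁ ≠ 0 (linear relationship exists)

Test statistic: t = β̂₁ / SE(β̂₁) = 3.6367 / 0.0733 = 49.6139

The p-value (<0.0001) is the probability, under H₀, of a t-statistic at least as extreme as |t| = 49.6139 (two-sided, df = n − 2 = 26).

Decision rule: reject H₀ if p-value < α.
p-value < 0.0001 < α = 0.10 → reject H₀.

There is sufficient evidence at the 10% significance level to conclude that a linear relationship exists between x and y.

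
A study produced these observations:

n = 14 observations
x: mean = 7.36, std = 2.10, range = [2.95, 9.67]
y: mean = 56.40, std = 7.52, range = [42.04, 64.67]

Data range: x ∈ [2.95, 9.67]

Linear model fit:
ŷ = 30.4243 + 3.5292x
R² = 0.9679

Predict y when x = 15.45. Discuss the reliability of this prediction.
The equation gives ŷ = 84.9504; however x = 15.45 is 5.78 units above the observed range, so this extrapolated value should not be trusted.

Prediction calculation:
ŷ = 30.4243 + 3.5292 × 15.45
ŷ = 84.9504

Reliability:
- Data range: x ∈ [2.95, 9.67]
- Prediction point: x = 15.45 is 5.78 units above the observed range → this is EXTRAPOLATION, not interpolation

Why that matters here:
- The linear relationship may not hold outside the observed range
- R² describes fit only over the sampled x values; it says nothing about behaviour beyond them
- There are no observations near this x to validate the fitted line there

Report the number if required, but flag clearly that it is an extrapolation.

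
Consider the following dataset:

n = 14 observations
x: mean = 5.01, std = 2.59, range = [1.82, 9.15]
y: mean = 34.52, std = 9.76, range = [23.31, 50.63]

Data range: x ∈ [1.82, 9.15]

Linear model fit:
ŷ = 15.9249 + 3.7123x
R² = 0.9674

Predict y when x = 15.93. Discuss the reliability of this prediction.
The equation gives ŷ = 75.0618; however x = 15.93 is 6.78 units above the observed range, so this extrapolated value should not be trusted.

Prediction calculation:
ŷ = 15.9249 + 3.7123 × 15.93
ŷ = 75.0618

Reliability:
- Data range: x ∈ [1.82, 9.15]
- Prediction point: x = 15.93 is 6.78 units above the observed range → this is EXTRAPOLATION, not interpolation

Why that matters here:
- R² describes fit only over the sampled x values; it says nothing about behaviour beyond them
- There are no observations near this x to validate the fitted line there
- Real relationships often flatten, saturate, or turn nonlinear at extremes

A defensible statement: 'if the linear trend continued to x = 15.93, y would be about 75.0618' — the premise is untested.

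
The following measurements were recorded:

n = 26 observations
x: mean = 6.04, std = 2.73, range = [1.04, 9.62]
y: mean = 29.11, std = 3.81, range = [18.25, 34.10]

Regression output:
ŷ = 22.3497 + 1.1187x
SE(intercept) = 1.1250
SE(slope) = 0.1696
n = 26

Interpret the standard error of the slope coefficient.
SE(β̂₁) = 0.1696 is the estimated standard deviation of the slope estimate across repeated samples; relative to β̂₁ = 1.1187 that is 15.2%, a precise estimate.

SE(β̂₁) = 0.1696 says: if we drew many samples of n = 26 from the same population and refit each time, the fitted slopes would scatter with a standard deviation of roughly 0.1696 around the true β₁.

Relative precision:
- SE / |β̂₁| = 0.1696 / 1.1187 = 15.2%
- Rule of thumb (under 20%: precise; 20% to under 50%: moderately precise; 50% or more: imprecise) → precise

Link to interval estimation: a confidence interval for β₁ is β̂₁ ± t* × 0.1696, so SE sets the half-width per unit of t*.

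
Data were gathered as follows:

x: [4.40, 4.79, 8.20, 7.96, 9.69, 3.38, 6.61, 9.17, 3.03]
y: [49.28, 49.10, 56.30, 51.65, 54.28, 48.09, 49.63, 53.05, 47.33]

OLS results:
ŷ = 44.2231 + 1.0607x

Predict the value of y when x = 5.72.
ŷ = 50.2903

Plug x = 5.72 into the fitted line:

ŷ = 44.2231 + 1.0607 × 5.72
ŷ = 44.2231 + 6.0672
ŷ = 50.2903

This is a point prediction; actual observations scatter around it by roughly the residual standard deviation.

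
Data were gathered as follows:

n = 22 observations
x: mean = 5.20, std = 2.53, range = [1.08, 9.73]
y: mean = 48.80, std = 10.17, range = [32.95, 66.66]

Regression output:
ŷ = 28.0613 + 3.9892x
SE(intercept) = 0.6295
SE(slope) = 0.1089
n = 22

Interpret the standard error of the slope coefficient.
SE(β̂₁) = 0.1089 is the estimated standard deviation of the slope estimate across repeated samples; relative to β̂₁ = 3.9892 that is 2.7%, a precise estimate.

SE(β̂₁) = s / √Sxx, where s is the residual standard deviation and Sxx = Σ(x − x̄)². It is the yardstick for how far β̂₁ = 3.9892 could plausibly be from the true slope.

Relative precision:
- SE / |β̂₁| = 0.1089 / 3.9892 = 2.7%
- Rule of thumb (under 20%: precise; 20% to under 50%: moderately precise; 50% or more: imprecise) → precise

Link to the t-test: t = β̂₁ / SE(β̂₁) = 3.9892 / 0.1089 = 36.6318, the statistic for H₀: β₁ = 0.

What drives SE(β̂₁): wider spread of x values → smaller SE; more residual scatter → larger SE; larger n (here n = 22) → smaller SE.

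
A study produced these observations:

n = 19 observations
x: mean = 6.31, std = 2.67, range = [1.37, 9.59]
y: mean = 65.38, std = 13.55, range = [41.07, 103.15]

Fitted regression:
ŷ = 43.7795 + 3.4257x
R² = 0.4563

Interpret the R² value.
R² = 0.4563 means 45.63% of the variation in y is explained by the linear relationship with x. This indicates a moderate fit.

R² = 1 − SS_res/SS_tot compares the residual scatter to the total scatter of y about its mean.

Here R² = 0.4563:
- Explained: 45.63% of the variation in y
- Unexplained (residual): 100% − 45.63% = 54.37%
- Rule of thumb (below 0.3 weak; 0.3 to below 0.7 moderate; 0.7 and above strong) → moderate

Note: R² never decreases when predictors are added, so it should not be used alone to compare models of different size.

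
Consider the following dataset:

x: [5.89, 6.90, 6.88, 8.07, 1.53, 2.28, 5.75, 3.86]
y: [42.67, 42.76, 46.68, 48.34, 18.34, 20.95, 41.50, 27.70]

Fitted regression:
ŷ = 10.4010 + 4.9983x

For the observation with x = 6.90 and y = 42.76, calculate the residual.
Residual = -2.1293

The residual is the difference between the actual value and the predicted value:

Residual = y - ŷ

Step 1: Calculate predicted value
ŷ = 10.4010 + 4.9983 × 6.90
ŷ = 44.8893

Step 2: Calculate residual
Residual = 42.76 - 44.8893
Residual = -2.1293

Sign check: y < ŷ, so the point is below the line and the fit overestimates here.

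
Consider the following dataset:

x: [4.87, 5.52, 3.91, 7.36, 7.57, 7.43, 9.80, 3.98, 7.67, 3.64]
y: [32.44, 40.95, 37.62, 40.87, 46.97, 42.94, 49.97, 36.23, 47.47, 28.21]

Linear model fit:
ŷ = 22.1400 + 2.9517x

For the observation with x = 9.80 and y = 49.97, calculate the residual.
Residual = -1.0967

The residual is the difference between the actual value and the predicted value:

Residual = y - ŷ

Step 1: Calculate predicted value
ŷ = 22.1400 + 2.9517 × 9.80
ŷ = 51.0667

Step 2: Calculate residual
Residual = 49.97 - 51.0667
Residual = -1.0967

Sign check: y < ŷ, so the point is below the line and the fit overestimates here.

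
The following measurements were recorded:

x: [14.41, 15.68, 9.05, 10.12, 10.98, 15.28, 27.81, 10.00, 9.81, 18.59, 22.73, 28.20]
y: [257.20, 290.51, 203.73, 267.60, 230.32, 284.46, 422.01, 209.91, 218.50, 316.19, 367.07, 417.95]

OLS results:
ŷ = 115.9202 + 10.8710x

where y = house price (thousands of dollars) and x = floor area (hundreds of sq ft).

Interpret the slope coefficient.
An increase of one hundred sq ft in floor area is associated with a 10.8710 thousand dollars increase in predicted house price.

β₁ = 10.8710 is the change in predicted house price (thousand dollars) per additional hundred sq ft of floor area.

Interpretation:
- Floor area up by 1 hundred sq ft → predicted house price increases by 10.8710 thousand dollars
- This is a linear approximation: the same per-unit change is assumed across the whole observed x range
- The slope describes association in these data, not necessarily a causal effect

(β₀ = 115.9202 is the fitted value at x = 0 and is not part of the slope interpretation.)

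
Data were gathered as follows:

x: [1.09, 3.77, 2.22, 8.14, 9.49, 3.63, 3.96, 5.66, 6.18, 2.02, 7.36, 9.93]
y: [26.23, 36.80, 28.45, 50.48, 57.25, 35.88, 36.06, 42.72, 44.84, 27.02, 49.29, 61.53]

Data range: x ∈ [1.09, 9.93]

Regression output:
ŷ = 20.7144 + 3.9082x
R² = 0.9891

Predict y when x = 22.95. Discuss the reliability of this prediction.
The equation gives ŷ = 110.4076; however x = 22.95 is 13.02 units above the observed range, so this extrapolated value should not be trusted.

Prediction calculation:
ŷ = 20.7144 + 3.9082 × 22.95
ŷ = 110.4076

Reliability:
- Data range: x ∈ [1.09, 9.93]
- Prediction point: x = 22.95 is 13.02 units above the observed range → this is EXTRAPOLATION, not interpolation

Why that matters here:
- The standard error of prediction grows with (x − x̄)², and x = 22.95 is far from x̄ = 5.29
- There are no observations near this x to validate the fitted line there

Report the number if required, but flag clearly that it is an extrapolation.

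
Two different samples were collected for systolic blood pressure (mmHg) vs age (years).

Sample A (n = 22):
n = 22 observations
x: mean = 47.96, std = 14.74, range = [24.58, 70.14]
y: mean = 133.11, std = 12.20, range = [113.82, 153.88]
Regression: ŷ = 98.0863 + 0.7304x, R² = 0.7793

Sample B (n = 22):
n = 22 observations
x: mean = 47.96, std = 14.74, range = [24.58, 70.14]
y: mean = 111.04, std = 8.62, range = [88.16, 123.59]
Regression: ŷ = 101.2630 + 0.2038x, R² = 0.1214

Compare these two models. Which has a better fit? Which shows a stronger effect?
Model A has the better fit (R² = 0.7793 vs 0.1214). Model A shows the stronger effect (|β₁| = 0.7304 vs 0.2038).

Model Comparison:

Which explains more variance? (R²)
- Model A: R² = 0.7793 → 77.93% of variance in blood pressure explained
- Model B: R² = 0.1214 → 12.14% of variance in blood pressure explained
- 0.7793 > 0.1214 → Model A has the better fit

Which has the larger per-year effect? (|β₁|)
- Model A: β₁ = 0.7304 → predicted blood pressure rises 0.7304 mmHg per additional year of age
- Model B: β₁ = 0.2038 → predicted blood pressure rises 0.2038 mmHg per additional year of age
- |0.7304| > |0.2038| → Model A shows the stronger marginal effect

Notes:
- A better fit (higher R²) doesn't necessarily mean a more important relationship.
- R² measures how tightly points cluster around the line; β₁ measures how steep the line is — they answer different questions.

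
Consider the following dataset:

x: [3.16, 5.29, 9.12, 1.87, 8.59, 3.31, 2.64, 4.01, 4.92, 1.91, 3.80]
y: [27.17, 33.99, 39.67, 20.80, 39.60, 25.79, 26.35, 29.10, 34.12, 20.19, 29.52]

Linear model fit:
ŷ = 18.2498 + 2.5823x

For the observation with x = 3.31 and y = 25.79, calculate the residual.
Residual = -1.0072

The residual is the difference between the actual value and the predicted value:

Residual = y - ŷ

Step 1: Calculate predicted value
ŷ = 18.2498 + 2.5823 × 3.31
ŷ = 26.7972

Step 2: Calculate residual
Residual = 25.79 - 26.7972
Residual = -1.0072

Sign check: y < ŷ, so the point is below the line and the fit overestimates here.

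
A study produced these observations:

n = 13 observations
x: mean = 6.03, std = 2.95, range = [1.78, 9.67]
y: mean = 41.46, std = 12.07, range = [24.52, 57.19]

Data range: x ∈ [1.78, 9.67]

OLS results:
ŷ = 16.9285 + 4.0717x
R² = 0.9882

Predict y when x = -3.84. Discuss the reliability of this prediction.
The equation gives ŷ = 1.2932; however x = -3.84 is 5.62 units below the observed range, so this extrapolated value should not be trusted.

Prediction calculation:
ŷ = 16.9285 + 4.0717 × (-3.84)
ŷ = 1.2932

Reliability:
- Data range: x ∈ [1.78, 9.67]
- Prediction point: x = -3.84 is 5.62 units below the observed range → this is EXTRAPOLATION, not interpolation

Why that matters here:
- Real relationships often flatten, saturate, or turn nonlinear at extremes
- The linear relationship may not hold outside the observed range

Report the number if required, but flag clearly that it is an extrapolation.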